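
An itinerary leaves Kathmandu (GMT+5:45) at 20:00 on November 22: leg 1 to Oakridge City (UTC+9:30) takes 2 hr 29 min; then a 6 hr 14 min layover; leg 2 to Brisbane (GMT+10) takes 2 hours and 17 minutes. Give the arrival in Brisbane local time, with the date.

Convert departure to UTC: 20:00 − 5:45 = 14:15 UTC on Nov 22.
Add 2 hours and 29 minutes leg 1 → 16:44 UTC.
Add 6 hours 14 minutes layover in Oakridge City → 22:58 UTC.
Add 2 hours 17 minutes leg 2 → 01:15 UTC (Nov 23).
Brisbane is UTC+10:00, so local arrival = 01:15 + 10:00 = 11:15 on Nov 23.

11:15 on November 23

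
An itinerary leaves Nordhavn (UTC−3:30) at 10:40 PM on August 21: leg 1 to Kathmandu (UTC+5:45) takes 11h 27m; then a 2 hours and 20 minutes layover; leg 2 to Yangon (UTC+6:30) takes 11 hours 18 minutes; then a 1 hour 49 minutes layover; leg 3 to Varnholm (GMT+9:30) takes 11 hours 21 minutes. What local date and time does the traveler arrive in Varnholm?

1:55 AM on August 24

Convert departure to UTC: 10:40 PM + 3:30 = 2:10 AM UTC on Aug 22.
Add 11 hours and 27 minutes leg 1 → 1:37 PM UTC.
Add 2 hours and 20 minutes layover in Kathmandu → 3:57 PM UTC.
Add 11 hours and 18 minutes leg 2 → 3:15 AM UTC (Aug 23).
Add 1 hour and 49 minutes layover in Yangon → 5:04 AM UTC.
Add 11 hours and 21 minutes leg 3 → 4:25 PM UTC.
Varnholm is UTC+9:30, so local arrival = 4:25 PM + 9:30 = 1:55 AM on Aug 24.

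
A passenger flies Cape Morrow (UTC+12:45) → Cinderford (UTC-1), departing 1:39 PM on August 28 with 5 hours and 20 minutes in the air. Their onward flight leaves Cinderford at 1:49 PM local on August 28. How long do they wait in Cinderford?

Convert departure to UTC: 1:39 PM − 12:45 = 12:54 AM UTC on Aug 28.
Add 5 hours and 20 minutes flight time → 6:14 AM UTC.
Cinderford is UTC−1:00, so local arrival = 6:14 AM − 1:00 = 5:14 AM on Aug 28.
Layover = 1:49 PM − 5:14 AM = 8 hours 35 minutes.

8 hours 35 minutes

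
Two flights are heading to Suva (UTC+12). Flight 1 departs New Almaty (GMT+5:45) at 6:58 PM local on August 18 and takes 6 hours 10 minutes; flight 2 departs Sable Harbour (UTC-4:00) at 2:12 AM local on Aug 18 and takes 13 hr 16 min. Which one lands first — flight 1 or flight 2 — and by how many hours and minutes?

the first, by 5 minutes

Flight 1 in UTC: 6:58 PM − 5:45 = 1:13 PM on Aug 18.
+6 hours and 10 minutes → arrive 7:23 PM UTC on Aug 18.
Flight 2 in UTC: 2:12 AM + 4:00 = 6:12 AM on Aug 18.
+13 hours 16 minutes → arrive 7:28 PM UTC on Aug 18.
Flight 1 lands earlier by 5 minutes.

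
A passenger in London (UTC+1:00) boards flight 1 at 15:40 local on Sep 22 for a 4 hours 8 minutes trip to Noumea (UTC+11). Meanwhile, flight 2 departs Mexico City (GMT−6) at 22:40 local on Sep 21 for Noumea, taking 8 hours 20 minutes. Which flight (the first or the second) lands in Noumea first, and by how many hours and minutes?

the second, by 5 hours 48 minutes

Flight 1 in UTC: 15:40 − 1:00 = 14:40 on Sep 22.
+4 hours 8 minutes → arrive 18:48 UTC on Sep 22.
Flight 2 in UTC: 22:40 + 6:00 = 04:40 on Sep 22.
+8 hours and 20 minutes → arrive 13:00 UTC on Sep 22.
Flight 2 lands earlier by 5 hours 48 minutes.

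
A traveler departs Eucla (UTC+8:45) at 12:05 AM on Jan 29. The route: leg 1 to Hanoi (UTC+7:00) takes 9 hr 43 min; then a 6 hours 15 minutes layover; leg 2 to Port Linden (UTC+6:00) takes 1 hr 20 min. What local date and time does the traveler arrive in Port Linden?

Convert departure to UTC: 12:05 AM − 8:45 = 3:20 PM UTC on Jan 28.
Add 9 hours 43 minutes leg 1 → 1:03 AM UTC (Jan 29).
Add 6 hours and 15 minutes layover in Hanoi → 7:18 AM UTC.
Add 1 hour and 20 minutes leg 2 → 8:38 AM UTC.
Port Linden is UTC+6:00, so local arrival = 8:38 AM + 6:00 = 2:38 PM on Jan 29.

2:38 PM on January 29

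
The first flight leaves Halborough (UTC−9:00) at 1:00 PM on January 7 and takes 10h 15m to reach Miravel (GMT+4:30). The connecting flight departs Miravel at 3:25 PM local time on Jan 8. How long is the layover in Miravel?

Convert departure to UTC: 1:00 PM + 9:00 = 10:00 PM UTC on Jan 7.
Add 10 hours 15 minutes flight time → 8:15 AM UTC (Jan 8).
Miravel is UTC+4:30, so local arrival = 8:15 AM + 4:30 = 12:45 PM on Jan 8.
Layover = 3:25 PM − 12:45 PM = 2 hours 40 minutes.

2 hours 40 minutes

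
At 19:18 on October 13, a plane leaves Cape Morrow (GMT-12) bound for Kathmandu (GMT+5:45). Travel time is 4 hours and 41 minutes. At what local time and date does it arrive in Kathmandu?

Convert departure to UTC: 19:18 + 12:00 = 07:18 UTC on Oct 14.
Add 4 hours 41 minutes travel time → 11:59 UTC.
Kathmandu is UTC+5:45, so local arrival = 11:59 + 5:45 = 17:44 on Oct 14.

17:44 on Oct 14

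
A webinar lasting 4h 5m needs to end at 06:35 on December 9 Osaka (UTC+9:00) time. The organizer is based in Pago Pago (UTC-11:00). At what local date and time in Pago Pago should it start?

06:30 on Dec 8

Target end time in UTC: 06:35 − 9:00 = 21:35 on Dec 8.
Subtract 4 hours 5 minutes → start 17:30 UTC on Dec 8.
Pago Pago is UTC−11:00: 17:30 − 11:00 = 06:30 on Dec 8.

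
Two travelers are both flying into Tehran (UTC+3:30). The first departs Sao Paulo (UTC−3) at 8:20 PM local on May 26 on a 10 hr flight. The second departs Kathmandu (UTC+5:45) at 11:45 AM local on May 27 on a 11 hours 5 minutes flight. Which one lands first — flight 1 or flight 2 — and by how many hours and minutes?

the first, by 7 hours 45 minutes

Flight 1 in UTC: 8:20 PM + 3:00 = 11:20 PM on May 26.
+10 hours → arrive 9:20 AM UTC on May 27.
Flight 2 in UTC: 11:45 AM − 5:45 = 6:00 AM on May 27.
+11 hours and 5 minutes → arrive 5:05 PM UTC on May 27.
Flight 1 lands earlier by 7 hours 45 minutes.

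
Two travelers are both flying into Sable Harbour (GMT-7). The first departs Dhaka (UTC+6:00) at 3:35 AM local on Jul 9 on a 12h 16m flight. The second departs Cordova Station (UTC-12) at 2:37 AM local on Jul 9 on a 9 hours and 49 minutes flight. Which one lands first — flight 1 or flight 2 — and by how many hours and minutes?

Flight 1 in UTC: 3:35 AM − 6:00 = 9:35 PM on Jul 8.
+12 hours and 16 minutes → arrive 9:51 AM UTC on Jul 9.
Flight 2 in UTC: 2:37 AM + 12:00 = 2:37 PM on Jul 9.
+9 hours and 49 minutes → arrive 12:26 AM UTC on Jul 10.
Flight 1 lands earlier by 14 hours 35 minutes.

the first, by 14 hours 35 minutes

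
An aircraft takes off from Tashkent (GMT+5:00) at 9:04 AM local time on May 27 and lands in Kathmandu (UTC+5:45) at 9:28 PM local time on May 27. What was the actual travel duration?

11 hours 39 minutes

Kathmandu is 0:45 ahead of Tashkent.
Clock-face elapsed time (ignoring zones) is 12 hours 24 minutes.
Actual elapsed = 12 hours 24 minutes − 0:45 = 11 hours 39 minutes.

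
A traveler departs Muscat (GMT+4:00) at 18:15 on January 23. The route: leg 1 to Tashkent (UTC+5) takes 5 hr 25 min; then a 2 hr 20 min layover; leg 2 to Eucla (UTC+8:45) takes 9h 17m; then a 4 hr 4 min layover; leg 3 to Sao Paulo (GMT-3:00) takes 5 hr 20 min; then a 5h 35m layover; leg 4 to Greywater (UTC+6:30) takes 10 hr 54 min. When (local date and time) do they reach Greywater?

15:40 on Jan 25

Convert departure to UTC: 18:15 − 4:00 = 14:15 UTC on Jan 23.
Add 5 hours and 25 minutes leg 1 → 19:40 UTC.
Add 2 hours and 20 minutes layover in Tashkent → 22:00 UTC.
Add 9 hours and 17 minutes leg 2 → 07:17 UTC (Jan 24).
Add 4 hours and 4 minutes layover in Eucla → 11:21 UTC.
Add 5 hours 20 minutes leg 3 → 16:41 UTC.
Add 5 hours and 35 minutes layover in Sao Paulo → 22:16 UTC.
Add 10 hours and 54 minutes leg 4 → 09:10 UTC (Jan 25).
Greywater is UTC+6:30, so local arrival = 09:10 + 6:30 = 15:40 on Jan 25.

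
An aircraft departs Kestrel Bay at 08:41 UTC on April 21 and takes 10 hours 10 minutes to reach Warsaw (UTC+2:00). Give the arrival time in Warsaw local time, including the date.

20:51 on April 21

Departure is given in UTC: 08:41 on Apr 21.
Add 10 hours 10 minutes → 18:51 UTC.
Warsaw is UTC+2:00: 18:51 + 2:00 = 20:51 on Apr 21.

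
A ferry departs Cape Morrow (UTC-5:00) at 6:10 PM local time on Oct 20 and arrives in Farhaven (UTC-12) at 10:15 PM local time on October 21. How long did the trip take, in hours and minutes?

Departure in UTC: 6:10 PM + 5:00 = 11:10 PM on Oct 20.
Arrival in UTC: 10:15 PM + 12:00 = 10:15 AM on Oct 22.
Elapsed = 10:15 AM − 11:10 PM (+2 days) = 35 hours 5 minutes.

35 hours 5 minutes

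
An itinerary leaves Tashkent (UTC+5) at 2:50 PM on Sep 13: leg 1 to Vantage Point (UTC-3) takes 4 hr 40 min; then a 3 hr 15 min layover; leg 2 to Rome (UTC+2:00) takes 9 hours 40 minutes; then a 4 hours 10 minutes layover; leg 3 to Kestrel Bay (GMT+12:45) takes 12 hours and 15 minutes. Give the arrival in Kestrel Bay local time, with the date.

Convert departure to UTC: 2:50 PM − 5:00 = 9:50 AM UTC on Sep 13.
Add 4 hours 40 minutes leg 1 → 2:30 PM UTC.
Add 3 hours 15 minutes layover in Vantage Point → 5:45 PM UTC.
Add 9 hours and 40 minutes leg 2 → 3:25 AM UTC (Sep 14).
Add 4 hours and 10 minutes layover in Rome → 7:35 AM UTC.
Add 12 hours and 15 minutes leg 3 → 7:50 PM UTC.
Kestrel Bay is UTC+12:45, so local arrival = 7:50 PM + 12:45 = 8:35 AM on Sep 15.

8:35 AM on Sep 15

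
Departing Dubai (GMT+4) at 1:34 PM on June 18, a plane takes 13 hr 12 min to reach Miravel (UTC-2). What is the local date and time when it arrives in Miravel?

Convert departure to UTC: 1:34 PM − 4:00 = 9:34 AM UTC on Jun 18.
Add 13 hours and 12 minutes travel time → 10:46 PM UTC.
Miravel is UTC−2:00, so local arrival = 10:46 PM − 2:00 = 8:46 PM on Jun 18.

8:46 PM on Jun 18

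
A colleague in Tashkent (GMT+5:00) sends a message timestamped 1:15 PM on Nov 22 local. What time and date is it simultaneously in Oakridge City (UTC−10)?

10:15 PM on November 21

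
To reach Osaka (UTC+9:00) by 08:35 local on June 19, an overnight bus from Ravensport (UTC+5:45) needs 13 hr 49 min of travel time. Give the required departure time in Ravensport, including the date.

Target arrival in UTC: 08:35 − 9:00 = 23:35 on Jun 18.
Subtract 13 hours and 49 minutes → departure 09:46 UTC on Jun 18.
Ravensport is UTC+5:45: 09:46 + 5:45 = 15:31 on Jun 18.

15:31 on Jun 18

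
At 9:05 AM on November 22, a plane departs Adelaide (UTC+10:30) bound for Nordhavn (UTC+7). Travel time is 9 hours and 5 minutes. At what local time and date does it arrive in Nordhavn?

Nordhavn is 3:30 behind Adelaide.
After 9 hours and 5 minutes it is 6:10 PM in Adelaide.
Shift by the zone difference: 6:10 PM − 3:30 = 2:40 PM on Nov 22 in Nordhavn.

2:40 PM on November 22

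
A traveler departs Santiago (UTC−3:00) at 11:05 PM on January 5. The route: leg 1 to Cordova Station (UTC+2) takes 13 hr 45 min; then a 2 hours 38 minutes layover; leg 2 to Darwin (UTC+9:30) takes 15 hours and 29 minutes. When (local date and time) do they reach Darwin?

Convert departure to UTC: 11:05 PM + 3:00 = 2:05 AM UTC on Jan 6.
Add 13 hours 45 minutes leg 1 → 3:50 PM UTC.
Add 2 hours 38 minutes layover in Cordova Station → 6:28 PM UTC.
Add 15 hours and 29 minutes leg 2 → 9:57 AM UTC (Jan 7).
Darwin is UTC+9:30, so local arrival = 9:57 AM + 9:30 = 7:27 PM on Jan 7.

7:27 PM on January 7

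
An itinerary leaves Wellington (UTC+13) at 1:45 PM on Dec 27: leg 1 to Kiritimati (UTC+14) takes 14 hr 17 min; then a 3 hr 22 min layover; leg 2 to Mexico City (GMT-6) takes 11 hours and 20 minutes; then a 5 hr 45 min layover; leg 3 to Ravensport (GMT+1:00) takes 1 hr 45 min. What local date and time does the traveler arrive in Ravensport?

2:14 PM on December 28

Convert departure to UTC: 1:45 PM − 13:00 = 12:45 AM UTC on Dec 27.
Add 14 hours 17 minutes leg 1 → 3:02 PM UTC.
Add 3 hours 22 minutes layover in Kiritimati → 6:24 PM UTC.
Add 11 hours and 20 minutes leg 2 → 5:44 AM UTC (Dec 28).
Add 5 hours and 45 minutes layover in Mexico City → 11:29 AM UTC.
Add 1 hour and 45 minutes leg 3 → 1:14 PM UTC.
Ravensport is UTC+1:00, so local arrival = 1:14 PM + 1:00 = 2:14 PM on Dec 28.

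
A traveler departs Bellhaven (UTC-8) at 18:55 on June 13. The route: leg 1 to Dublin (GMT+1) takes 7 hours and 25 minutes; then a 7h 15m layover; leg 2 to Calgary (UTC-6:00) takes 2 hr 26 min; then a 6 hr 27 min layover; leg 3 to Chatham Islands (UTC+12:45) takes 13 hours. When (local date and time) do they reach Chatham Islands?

Convert departure to UTC: 18:55 + 8:00 = 02:55 UTC on Jun 14.
Add 7 hours and 25 minutes leg 1 → 10:20 UTC.
Add 7 hours 15 minutes layover in Dublin → 17:35 UTC.
Add 2 hours 26 minutes leg 2 → 20:01 UTC.
Add 6 hours 27 minutes layover in Calgary → 02:28 UTC (Jun 15).
Add 13 hours leg 3 → 15:28 UTC.
Chatham Islands is UTC+12:45, so local arrival = 15:28 + 12:45 = 04:13 on Jun 16.

04:13 on Jun 16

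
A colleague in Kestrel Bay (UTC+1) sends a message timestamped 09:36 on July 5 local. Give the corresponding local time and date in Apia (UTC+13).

In UTC: 09:36 − 1:00 = 08:36 on Jul 5.
Apia is UTC+13:00: 08:36 + 13:00 = 21:36 on Jul 5.

21:36 on July 5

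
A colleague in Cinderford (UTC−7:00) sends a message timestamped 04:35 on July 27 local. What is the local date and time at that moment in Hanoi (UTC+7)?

Hanoi is 14:00 ahead of Cinderford.
Shift by the zone difference: 04:35 + 14:00 = 18:35 on Jul 27 in Hanoi.

18:35 on July 27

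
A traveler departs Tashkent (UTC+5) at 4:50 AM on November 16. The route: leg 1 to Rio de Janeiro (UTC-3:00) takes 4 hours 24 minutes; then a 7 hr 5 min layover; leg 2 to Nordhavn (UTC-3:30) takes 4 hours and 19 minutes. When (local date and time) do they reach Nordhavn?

12:08 PM on November 16

Convert departure to UTC: 4:50 AM − 5:00 = 11:50 PM UTC on Nov 15.
Add 4 hours and 24 minutes leg 1 → 4:14 AM UTC (Nov 16).
Add 7 hours and 5 minutes layover in Rio de Janeiro → 11:19 AM UTC.
Add 4 hours 19 minutes leg 2 → 3:38 PM UTC.
Nordhavn is UTC−3:30, so local arrival = 3:38 PM − 3:30 = 12:08 PM on Nov 16.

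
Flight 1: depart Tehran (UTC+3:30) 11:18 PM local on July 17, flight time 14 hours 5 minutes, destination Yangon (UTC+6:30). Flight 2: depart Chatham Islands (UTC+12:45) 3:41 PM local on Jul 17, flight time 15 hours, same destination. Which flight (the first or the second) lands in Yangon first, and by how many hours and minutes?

Flight 1 in UTC: 11:18 PM − 3:30 = 7:48 PM on Jul 17.
+14 hours 5 minutes → arrive 9:53 AM UTC on Jul 18.
Flight 2 in UTC: 3:41 PM − 12:45 = 2:56 AM on Jul 17.
+15 hours → arrive 5:56 PM UTC on Jul 17.
Flight 2 lands earlier by 15 hours 57 minutes.

the second, by 15 hours 57 minutes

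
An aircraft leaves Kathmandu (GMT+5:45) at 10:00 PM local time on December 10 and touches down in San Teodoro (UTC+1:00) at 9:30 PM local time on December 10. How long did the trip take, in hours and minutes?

Departure in UTC: 10:00 PM − 5:45 = 4:15 PM on Dec 10.
Arrival in UTC: 9:30 PM − 1:00 = 8:30 PM on Dec 10.
Elapsed = 8:30 PM − 4:15 PM = 4 hours 15 minutes.

4 hours 15 minutes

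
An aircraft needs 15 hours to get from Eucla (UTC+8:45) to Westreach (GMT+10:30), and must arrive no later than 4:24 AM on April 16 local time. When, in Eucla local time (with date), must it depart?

Target arrival in UTC: 4:24 AM − 10:30 = 5:54 PM on Apr 15.
Subtract 15 hours → departure 2:54 AM UTC on Apr 15.
Eucla is UTC+8:45: 2:54 AM + 8:45 = 11:39 AM on Apr 15.

11:39 AM on April 15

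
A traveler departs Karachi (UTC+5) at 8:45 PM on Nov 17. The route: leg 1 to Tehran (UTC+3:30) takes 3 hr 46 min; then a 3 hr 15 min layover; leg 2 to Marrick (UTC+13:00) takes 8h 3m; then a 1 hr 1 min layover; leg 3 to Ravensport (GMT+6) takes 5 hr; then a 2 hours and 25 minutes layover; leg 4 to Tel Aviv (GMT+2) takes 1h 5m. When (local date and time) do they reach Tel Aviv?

Convert departure to UTC: 8:45 PM − 5:00 = 3:45 PM UTC on Nov 17.
Add 3 hours and 46 minutes leg 1 → 7:31 PM UTC.
Add 3 hours 15 minutes layover in Tehran → 10:46 PM UTC.
Add 8 hours and 3 minutes leg 2 → 6:49 AM UTC (Nov 18).
Add 1 hour and 1 minute layover in Marrick → 7:50 AM UTC.
Add 5 hours leg 3 → 12:50 PM UTC.
Add 2 hours and 25 minutes layover in Ravensport → 3:15 PM UTC.
Add 1 hour 5 minutes leg 4 → 4:20 PM UTC.
Tel Aviv is UTC+2:00, so local arrival = 4:20 PM + 2:00 = 6:20 PM on Nov 18.

6:20 PM on November 18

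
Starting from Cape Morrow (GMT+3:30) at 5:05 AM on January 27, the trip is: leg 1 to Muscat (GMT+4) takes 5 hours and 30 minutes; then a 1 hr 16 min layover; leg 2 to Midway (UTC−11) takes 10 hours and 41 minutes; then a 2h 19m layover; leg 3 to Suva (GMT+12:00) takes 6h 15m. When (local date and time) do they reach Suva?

Convert departure to UTC: 5:05 AM − 3:30 = 1:35 AM UTC on Jan 27.
Add 5 hours and 30 minutes leg 1 → 7:05 AM UTC.
Add 1 hour and 16 minutes layover in Muscat → 8:21 AM UTC.
Add 10 hours 41 minutes leg 2 → 7:02 PM UTC.
Add 2 hours and 19 minutes layover in Midway → 9:21 PM UTC.
Add 6 hours 15 minutes leg 3 → 3:36 AM UTC (Jan 28).
Suva is UTC+12:00, so local arrival = 3:36 AM + 12:00 = 3:36 PM on Jan 28.

3:36 PM on Jan 28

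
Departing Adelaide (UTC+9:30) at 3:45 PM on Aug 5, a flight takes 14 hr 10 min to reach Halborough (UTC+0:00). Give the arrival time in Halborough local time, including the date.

8:25 PM on August 5

Halborough is 9:30 behind Adelaide.
After 14 hours 10 minutes it is 5:55 AM (Aug 6) in Adelaide.
Shift by the zone difference: 5:55 AM − 9:30 = 8:25 PM on Aug 5 in Halborough.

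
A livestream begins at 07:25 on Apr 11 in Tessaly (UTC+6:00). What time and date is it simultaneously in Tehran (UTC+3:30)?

04:55 on April 11

In UTC: 07:25 − 6:00 = 01:25 on Apr 11.
Tehran is UTC+3:30: 01:25 + 3:30 = 04:55 on Apr 11.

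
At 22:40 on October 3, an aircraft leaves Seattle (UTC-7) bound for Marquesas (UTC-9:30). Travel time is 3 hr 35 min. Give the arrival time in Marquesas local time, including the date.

23:45 on October 3

Convert departure to UTC: 22:40 + 7:00 = 05:40 UTC on Oct 4.
Add 3 hours 35 minutes travel time → 09:15 UTC.
Marquesas is UTC−9:30, so local arrival = 09:15 − 9:30 = 23:45 on Oct 3.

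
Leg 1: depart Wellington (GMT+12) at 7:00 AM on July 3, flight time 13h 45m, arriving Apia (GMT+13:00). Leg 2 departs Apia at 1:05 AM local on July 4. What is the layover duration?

Convert departure to UTC: 7:00 AM − 12:00 = 7:00 PM UTC on Jul 2.
Add 13 hours 45 minutes flight time → 8:45 AM UTC (Jul 3).
Apia is UTC+13:00, so local arrival = 8:45 AM + 13:00 = 9:45 PM on Jul 3.
Layover = 1:05 AM − 9:45 PM (+1 day) = 3 hours 20 minutes.

3 hours 20 minutes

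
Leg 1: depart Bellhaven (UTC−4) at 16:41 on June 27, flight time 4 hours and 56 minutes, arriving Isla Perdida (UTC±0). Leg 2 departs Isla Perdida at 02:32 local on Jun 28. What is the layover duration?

55 minutes

Convert departure to UTC: 16:41 + 4:00 = 20:41 UTC on Jun 27.
Add 4 hours and 56 minutes flight time → 01:37 UTC (Jun 28).
Isla Perdida is UTC+0, so local arrival is the same: 01:37 on Jun 28.
Layover = 02:32 − 01:37 = 55 minutes.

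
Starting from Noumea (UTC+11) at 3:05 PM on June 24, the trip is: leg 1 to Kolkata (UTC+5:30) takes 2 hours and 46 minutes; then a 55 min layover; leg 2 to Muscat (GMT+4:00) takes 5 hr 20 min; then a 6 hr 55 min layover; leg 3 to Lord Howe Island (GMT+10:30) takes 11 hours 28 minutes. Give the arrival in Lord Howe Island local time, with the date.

Convert departure to UTC: 3:05 PM − 11:00 = 4:05 AM UTC on Jun 24.
Add 2 hours and 46 minutes leg 1 → 6:51 AM UTC.
Add 55 minutes layover in Kolkata → 7:46 AM UTC.
Add 5 hours and 20 minutes leg 2 → 1:06 PM UTC.
Add 6 hours 55 minutes layover in Muscat → 8:01 PM UTC.
Add 11 hours and 28 minutes leg 3 → 7:29 AM UTC (Jun 25).
Lord Howe Island is UTC+10:30, so local arrival = 7:29 AM + 10:30 = 5:59 PM on Jun 25.

5:59 PM on June 25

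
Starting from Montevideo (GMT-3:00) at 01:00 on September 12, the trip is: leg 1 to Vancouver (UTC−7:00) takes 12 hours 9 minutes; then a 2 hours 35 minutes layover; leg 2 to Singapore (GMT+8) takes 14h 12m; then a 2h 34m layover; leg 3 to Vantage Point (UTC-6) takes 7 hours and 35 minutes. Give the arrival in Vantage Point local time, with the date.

13:05 on September 13

Convert departure to UTC: 01:00 + 3:00 = 04:00 UTC on Sep 12.
Add 12 hours 9 minutes leg 1 → 16:09 UTC.
Add 2 hours and 35 minutes layover in Vancouver → 18:44 UTC.
Add 14 hours and 12 minutes leg 2 → 08:56 UTC (Sep 13).
Add 2 hours 34 minutes layover in Singapore → 11:30 UTC.
Add 7 hours and 35 minutes leg 3 → 19:05 UTC.
Vantage Point is UTC−6:00, so local arrival = 19:05 − 6:00 = 13:05 on Sep 13.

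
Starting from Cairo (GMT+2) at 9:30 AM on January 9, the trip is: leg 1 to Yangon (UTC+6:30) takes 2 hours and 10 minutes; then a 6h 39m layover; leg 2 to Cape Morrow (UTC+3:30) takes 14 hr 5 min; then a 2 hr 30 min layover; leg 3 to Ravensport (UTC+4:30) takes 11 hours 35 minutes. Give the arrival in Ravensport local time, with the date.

Convert departure to UTC: 9:30 AM − 2:00 = 7:30 AM UTC on Jan 9.
Add 2 hours 10 minutes leg 1 → 9:40 AM UTC.
Add 6 hours 39 minutes layover in Yangon → 4:19 PM UTC.
Add 14 hours 5 minutes leg 2 → 6:24 AM UTC (Jan 10).
Add 2 hours and 30 minutes layover in Cape Morrow → 8:54 AM UTC.
Add 11 hours 35 minutes leg 3 → 8:29 PM UTC.
Ravensport is UTC+4:30, so local arrival = 8:29 PM + 4:30 = 12:59 AM on Jan 11.

12:59 AM on January 11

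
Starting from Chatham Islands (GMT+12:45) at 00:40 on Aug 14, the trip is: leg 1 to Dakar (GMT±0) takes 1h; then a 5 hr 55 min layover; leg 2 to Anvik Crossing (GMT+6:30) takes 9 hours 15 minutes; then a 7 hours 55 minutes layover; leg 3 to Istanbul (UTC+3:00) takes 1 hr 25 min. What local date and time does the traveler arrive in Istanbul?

16:25 on Aug 14

Convert departure to UTC: 00:40 − 12:45 = 11:55 UTC on Aug 13.
Add 1 hour leg 1 → 12:55 UTC.
Add 5 hours 55 minutes layover in Dakar → 18:50 UTC.
Add 9 hours 15 minutes leg 2 → 04:05 UTC (Aug 14).
Add 7 hours 55 minutes layover in Anvik Crossing → 12:00 UTC.
Add 1 hour and 25 minutes leg 3 → 13:25 UTC.
Istanbul is UTC+3:00, so local arrival = 13:25 + 3:00 = 16:25 on Aug 14.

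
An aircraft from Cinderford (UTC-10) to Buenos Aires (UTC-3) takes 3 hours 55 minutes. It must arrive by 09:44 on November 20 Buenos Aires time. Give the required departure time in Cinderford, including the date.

22:49 on Nov 19

Target arrival in UTC: 09:44 + 3:00 = 12:44 on Nov 20.
Subtract 3 hours and 55 minutes → departure 08:49 UTC on Nov 20.
Cinderford is UTC−10:00: 08:49 − 10:00 = 22:49 on Nov 19.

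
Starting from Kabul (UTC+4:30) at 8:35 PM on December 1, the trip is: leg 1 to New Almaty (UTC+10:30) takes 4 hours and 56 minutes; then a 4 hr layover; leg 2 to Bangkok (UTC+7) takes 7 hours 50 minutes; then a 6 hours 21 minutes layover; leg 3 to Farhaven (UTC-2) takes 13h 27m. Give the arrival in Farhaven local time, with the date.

Convert departure to UTC: 8:35 PM − 4:30 = 4:05 PM UTC on Dec 1.
Add 4 hours and 56 minutes leg 1 → 9:01 PM UTC.
Add 4 hours layover in New Almaty → 1:01 AM UTC (Dec 2).
Add 7 hours 50 minutes leg 2 → 8:51 AM UTC.
Add 6 hours 21 minutes layover in Bangkok → 3:12 PM UTC.
Add 13 hours and 27 minutes leg 3 → 4:39 AM UTC (Dec 3).
Farhaven is UTC−2:00, so local arrival = 4:39 AM − 2:00 = 2:39 AM on Dec 3.

2:39 AM on December 3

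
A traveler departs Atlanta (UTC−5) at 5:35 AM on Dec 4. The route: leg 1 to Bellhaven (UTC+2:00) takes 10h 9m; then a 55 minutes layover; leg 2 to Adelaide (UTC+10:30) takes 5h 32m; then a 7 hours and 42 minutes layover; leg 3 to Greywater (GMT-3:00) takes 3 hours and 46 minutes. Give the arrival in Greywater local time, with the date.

11:39 AM on December 5

Convert departure to UTC: 5:35 AM + 5:00 = 10:35 AM UTC on Dec 4.
Add 10 hours 9 minutes leg 1 → 8:44 PM UTC.
Add 55 minutes layover in Bellhaven → 9:39 PM UTC.
Add 5 hours and 32 minutes leg 2 → 3:11 AM UTC (Dec 5).
Add 7 hours and 42 minutes layover in Adelaide → 10:53 AM UTC.
Add 3 hours and 46 minutes leg 3 → 2:39 PM UTC.
Greywater is UTC−3:00, so local arrival = 2:39 PM − 3:00 = 11:39 AM on Dec 5.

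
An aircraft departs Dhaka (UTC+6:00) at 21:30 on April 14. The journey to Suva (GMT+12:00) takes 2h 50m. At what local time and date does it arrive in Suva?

Convert departure to UTC: 21:30 − 6:00 = 15:30 UTC on Apr 14.
Add 2 hours 50 minutes travel time → 18:20 UTC.
Suva is UTC+12:00, so local arrival = 18:20 + 12:00 = 06:20 on Apr 15.

06:20 on Apr 15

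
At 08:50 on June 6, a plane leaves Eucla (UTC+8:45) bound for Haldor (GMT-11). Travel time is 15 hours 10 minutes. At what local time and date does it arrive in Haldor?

Haldor is 19:45 behind Eucla.
After 15 hours 10 minutes it is 00:00 (Jun 7) in Eucla.
Shift by the zone difference: 00:00 − 19:45 = 04:15 on Jun 6 in Haldor.

04:15 on June 6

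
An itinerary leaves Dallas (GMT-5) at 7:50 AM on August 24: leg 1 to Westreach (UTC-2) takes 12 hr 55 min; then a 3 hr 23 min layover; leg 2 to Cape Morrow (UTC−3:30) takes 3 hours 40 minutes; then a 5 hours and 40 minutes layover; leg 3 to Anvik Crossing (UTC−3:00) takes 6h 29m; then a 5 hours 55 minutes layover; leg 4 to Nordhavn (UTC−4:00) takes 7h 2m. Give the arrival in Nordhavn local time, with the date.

5:54 AM on August 26

Convert departure to UTC: 7:50 AM + 5:00 = 12:50 PM UTC on Aug 24.
Add 12 hours and 55 minutes leg 1 → 1:45 AM UTC (Aug 25).
Add 3 hours and 23 minutes layover in Westreach → 5:08 AM UTC.
Add 3 hours and 40 minutes leg 2 → 8:48 AM UTC.
Add 5 hours 40 minutes layover in Cape Morrow → 2:28 PM UTC.
Add 6 hours 29 minutes leg 3 → 8:57 PM UTC.
Add 5 hours 55 minutes layover in Anvik Crossing → 2:52 AM UTC (Aug 26).
Add 7 hours 2 minutes leg 4 → 9:54 AM UTC.
Nordhavn is UTC−4:00, so local arrival = 9:54 AM − 4:00 = 5:54 AM on Aug 26.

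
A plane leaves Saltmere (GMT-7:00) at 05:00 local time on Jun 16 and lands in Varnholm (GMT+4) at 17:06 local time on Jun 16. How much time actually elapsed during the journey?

Departure in UTC: 05:00 + 7:00 = 12:00 on Jun 16.
Arrival in UTC: 17:06 − 4:00 = 13:06 on Jun 16.
Elapsed = 13:06 − 12:00 = 1 hour 6 minutes.

1 hour 6 minutes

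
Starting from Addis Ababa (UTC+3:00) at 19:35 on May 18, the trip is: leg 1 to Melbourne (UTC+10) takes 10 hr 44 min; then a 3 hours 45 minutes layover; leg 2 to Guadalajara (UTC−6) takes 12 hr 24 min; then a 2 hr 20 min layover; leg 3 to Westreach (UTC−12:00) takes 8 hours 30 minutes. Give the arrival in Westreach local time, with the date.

18:18 on May 19

Convert departure to UTC: 19:35 − 3:00 = 16:35 UTC on May 18.
Add 10 hours 44 minutes leg 1 → 03:19 UTC (May 19).
Add 3 hours and 45 minutes layover in Melbourne → 07:04 UTC.
Add 12 hours and 24 minutes leg 2 → 19:28 UTC.
Add 2 hours 20 minutes layover in Guadalajara → 21:48 UTC.
Add 8 hours and 30 minutes leg 3 → 06:18 UTC (May 20).
Westreach is UTC−12:00, so local arrival = 06:18 − 12:00 = 18:18 on May 19.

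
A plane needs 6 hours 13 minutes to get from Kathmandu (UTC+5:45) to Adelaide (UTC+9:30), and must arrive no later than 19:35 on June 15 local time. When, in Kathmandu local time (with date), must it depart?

09:37 on June 15

Target arrival in UTC: 19:35 − 9:30 = 10:05 on Jun 15.
Subtract 6 hours and 13 minutes → departure 03:52 UTC on Jun 15.
Kathmandu is UTC+5:45: 03:52 + 5:45 = 09:37 on Jun 15.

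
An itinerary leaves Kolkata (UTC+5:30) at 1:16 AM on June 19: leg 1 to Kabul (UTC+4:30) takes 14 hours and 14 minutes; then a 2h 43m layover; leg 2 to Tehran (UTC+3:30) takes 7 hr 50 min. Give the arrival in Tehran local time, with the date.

12:03 AM on June 20

Convert departure to UTC: 1:16 AM − 5:30 = 7:46 PM UTC on Jun 18.
Add 14 hours 14 minutes leg 1 → 10:00 AM UTC (Jun 19).
Add 2 hours 43 minutes layover in Kabul → 12:43 PM UTC.
Add 7 hours and 50 minutes leg 2 → 8:33 PM UTC.
Tehran is UTC+3:30, so local arrival = 8:33 PM + 3:30 = 12:03 AM on Jun 20.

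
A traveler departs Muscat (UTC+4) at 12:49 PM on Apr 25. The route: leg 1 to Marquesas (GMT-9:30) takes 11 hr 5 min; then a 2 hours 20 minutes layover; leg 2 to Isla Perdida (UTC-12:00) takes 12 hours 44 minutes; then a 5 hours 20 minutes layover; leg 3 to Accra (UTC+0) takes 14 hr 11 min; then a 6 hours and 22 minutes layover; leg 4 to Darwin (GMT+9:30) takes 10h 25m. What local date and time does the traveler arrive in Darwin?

Convert departure to UTC: 12:49 PM − 4:00 = 8:49 AM UTC on Apr 25.
Add 11 hours and 5 minutes leg 1 → 7:54 PM UTC.
Add 2 hours 20 minutes layover in Marquesas → 10:14 PM UTC.
Add 12 hours 44 minutes leg 2 → 10:58 AM UTC (Apr 26).
Add 5 hours 20 minutes layover in Isla Perdida → 4:18 PM UTC.
Add 14 hours and 11 minutes leg 3 → 6:29 AM UTC (Apr 27).
Add 6 hours 22 minutes layover in Accra → 12:51 PM UTC.
Add 10 hours and 25 minutes leg 4 → 11:16 PM UTC.
Darwin is UTC+9:30, so local arrival = 11:16 PM + 9:30 = 8:46 AM on Apr 28.

8:46 AM on Apr 28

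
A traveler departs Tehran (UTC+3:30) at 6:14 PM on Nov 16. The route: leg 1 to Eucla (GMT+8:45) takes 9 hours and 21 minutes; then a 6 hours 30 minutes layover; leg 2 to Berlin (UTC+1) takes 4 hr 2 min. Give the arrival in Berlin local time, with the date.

Convert departure to UTC: 6:14 PM − 3:30 = 2:44 PM UTC on Nov 16.
Add 9 hours and 21 minutes leg 1 → 12:05 AM UTC (Nov 17).
Add 6 hours 30 minutes layover in Eucla → 6:35 AM UTC.
Add 4 hours 2 minutes leg 2 → 10:37 AM UTC.
Berlin is UTC+1:00, so local arrival = 10:37 AM + 1:00 = 11:37 AM on Nov 17.

11:37 AM on Nov 17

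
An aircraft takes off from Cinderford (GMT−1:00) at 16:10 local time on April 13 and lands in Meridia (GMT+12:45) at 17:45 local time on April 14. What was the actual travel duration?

11 hours 50 minutes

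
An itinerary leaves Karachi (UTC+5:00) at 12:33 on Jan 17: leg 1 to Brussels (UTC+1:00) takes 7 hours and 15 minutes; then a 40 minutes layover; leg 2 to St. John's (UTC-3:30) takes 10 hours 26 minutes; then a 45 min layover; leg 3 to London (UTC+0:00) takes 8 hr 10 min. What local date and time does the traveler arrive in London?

Convert departure to UTC: 12:33 − 5:00 = 07:33 UTC on Jan 17.
Add 7 hours and 15 minutes leg 1 → 14:48 UTC.
Add 40 minutes layover in Brussels → 15:28 UTC.
Add 10 hours and 26 minutes leg 2 → 01:54 UTC (Jan 18).
Add 45 minutes layover in St. John's → 02:39 UTC.
Add 8 hours and 10 minutes leg 3 → 10:49 UTC.
London is UTC+0, so local arrival is the same: 10:49 on Jan 18.

10:49 on January 18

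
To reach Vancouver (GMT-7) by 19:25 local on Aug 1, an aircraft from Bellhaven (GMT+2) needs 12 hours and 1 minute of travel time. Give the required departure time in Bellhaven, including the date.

16:24 on Aug 1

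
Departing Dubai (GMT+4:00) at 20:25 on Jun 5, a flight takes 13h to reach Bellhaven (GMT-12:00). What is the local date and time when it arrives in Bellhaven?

Bellhaven is 16:00 behind Dubai.
After 13 hours it is 09:25 (Jun 6) in Dubai.
Shift by the zone difference: 09:25 − 16:00 = 17:25 on Jun 5 in Bellhaven.

17:25 on June 5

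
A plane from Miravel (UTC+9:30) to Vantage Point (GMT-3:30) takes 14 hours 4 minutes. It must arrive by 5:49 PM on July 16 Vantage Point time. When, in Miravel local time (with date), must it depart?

Target arrival in UTC: 5:49 PM + 3:30 = 9:19 PM on Jul 16.
Subtract 14 hours and 4 minutes → departure 7:15 AM UTC on Jul 16.
Miravel is UTC+9:30: 7:15 AM + 9:30 = 4:45 PM on Jul 16.

4:45 PM on Jul 16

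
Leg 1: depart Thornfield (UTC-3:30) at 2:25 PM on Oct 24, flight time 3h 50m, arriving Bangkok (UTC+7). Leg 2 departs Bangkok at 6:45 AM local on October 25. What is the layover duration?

2 hours

Convert departure to UTC: 2:25 PM + 3:30 = 5:55 PM UTC on Oct 24.
Add 3 hours and 50 minutes flight time → 9:45 PM UTC.
Bangkok is UTC+7:00, so local arrival = 9:45 PM + 7:00 = 4:45 AM on Oct 25.
Layover = 6:45 AM − 4:45 AM = 2 hours.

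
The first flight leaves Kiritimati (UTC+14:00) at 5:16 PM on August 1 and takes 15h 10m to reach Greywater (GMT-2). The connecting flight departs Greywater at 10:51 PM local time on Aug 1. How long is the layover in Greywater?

6 hours 25 minutes

Convert departure to UTC: 5:16 PM − 14:00 = 3:16 AM UTC on Aug 1.
Add 15 hours 10 minutes flight time → 6:26 PM UTC.
Greywater is UTC−2:00, so local arrival = 6:26 PM − 2:00 = 4:26 PM on Aug 1.
Layover = 10:51 PM − 4:26 PM = 6 hours 25 minutes.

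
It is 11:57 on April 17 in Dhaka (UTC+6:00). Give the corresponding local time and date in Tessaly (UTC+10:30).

16:27 on Apr 17

In UTC: 11:57 − 6:00 = 05:57 on Apr 17.
Tessaly is UTC+10:30: 05:57 + 10:30 = 16:27 on Apr 17.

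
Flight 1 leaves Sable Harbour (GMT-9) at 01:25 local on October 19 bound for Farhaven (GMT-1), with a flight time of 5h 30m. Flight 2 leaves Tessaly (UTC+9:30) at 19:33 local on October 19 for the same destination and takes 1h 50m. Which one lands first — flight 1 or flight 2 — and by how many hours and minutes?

the second, by 4 hours 2 minutes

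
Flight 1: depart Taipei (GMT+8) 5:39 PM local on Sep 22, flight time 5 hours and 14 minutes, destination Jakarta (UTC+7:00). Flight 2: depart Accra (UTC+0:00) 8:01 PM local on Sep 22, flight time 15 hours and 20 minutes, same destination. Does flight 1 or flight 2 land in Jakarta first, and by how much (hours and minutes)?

Flight 1 in UTC: 5:39 PM − 8:00 = 9:39 AM on Sep 22.
+5 hours and 14 minutes → arrive 2:53 PM UTC on Sep 22.
Flight 2 departs at 8:01 PM UTC (Sep 22).
+15 hours and 20 minutes → arrive 11:21 AM UTC on Sep 23.
Flight 1 lands earlier by 20 hours 28 minutes.

the first, by 20 hours 28 minutes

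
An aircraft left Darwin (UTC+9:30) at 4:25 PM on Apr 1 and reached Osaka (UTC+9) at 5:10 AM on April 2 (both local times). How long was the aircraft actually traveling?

Departure in UTC: 4:25 PM − 9:30 = 6:55 AM on Apr 1.
Arrival in UTC: 5:10 AM − 9:00 = 8:10 PM on Apr 1.
Elapsed = 8:10 PM − 6:55 AM = 13 hours 15 minutes.

13 hours 15 minutes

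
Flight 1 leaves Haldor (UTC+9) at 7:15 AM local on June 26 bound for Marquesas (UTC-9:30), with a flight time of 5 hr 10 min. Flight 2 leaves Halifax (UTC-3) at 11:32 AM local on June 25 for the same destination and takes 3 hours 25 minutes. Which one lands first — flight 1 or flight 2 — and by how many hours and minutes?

the second, by 9 hours 28 minutes

Flight 1 in UTC: 7:15 AM − 9:00 = 10:15 PM on Jun 25.
+5 hours and 10 minutes → arrive 3:25 AM UTC on Jun 26.
Flight 2 in UTC: 11:32 AM + 3:00 = 2:32 PM on Jun 25.
+3 hours and 25 minutes → arrive 5:57 PM UTC on Jun 25.
Flight 2 lands earlier by 9 hours 28 minutes.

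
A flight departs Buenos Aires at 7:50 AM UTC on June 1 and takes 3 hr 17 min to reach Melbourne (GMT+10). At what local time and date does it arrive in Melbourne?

Departure is given in UTC: 7:50 AM on Jun 1.
Add 3 hours 17 minutes → 11:07 AM UTC.
Melbourne is UTC+10:00: 11:07 AM + 10:00 = 9:07 PM on Jun 1.

9:07 PM on Jun 1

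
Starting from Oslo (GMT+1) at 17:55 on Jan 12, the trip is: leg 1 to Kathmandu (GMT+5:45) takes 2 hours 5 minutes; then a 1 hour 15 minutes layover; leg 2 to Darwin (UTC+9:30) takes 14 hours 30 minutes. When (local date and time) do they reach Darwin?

Convert departure to UTC: 17:55 − 1:00 = 16:55 UTC on Jan 12.
Add 2 hours and 5 minutes leg 1 → 19:00 UTC.
Add 1 hour 15 minutes layover in Kathmandu → 20:15 UTC.
Add 14 hours and 30 minutes leg 2 → 10:45 UTC (Jan 13).
Darwin is UTC+9:30, so local arrival = 10:45 + 9:30 = 20:15 on Jan 13.

20:15 on Jan 13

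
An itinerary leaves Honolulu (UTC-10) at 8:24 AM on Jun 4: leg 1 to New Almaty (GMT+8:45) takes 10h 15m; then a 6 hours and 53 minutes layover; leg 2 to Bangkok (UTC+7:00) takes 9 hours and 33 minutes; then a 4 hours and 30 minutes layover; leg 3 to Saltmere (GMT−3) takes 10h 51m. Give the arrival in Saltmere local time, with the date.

9:26 AM on June 6

Convert departure to UTC: 8:24 AM + 10:00 = 6:24 PM UTC on Jun 4.
Add 10 hours 15 minutes leg 1 → 4:39 AM UTC (Jun 5).
Add 6 hours and 53 minutes layover in New Almaty → 11:32 AM UTC.
Add 9 hours and 33 minutes leg 2 → 9:05 PM UTC.
Add 4 hours 30 minutes layover in Bangkok → 1:35 AM UTC (Jun 6).
Add 10 hours 51 minutes leg 3 → 12:26 PM UTC.
Saltmere is UTC−3:00, so local arrival = 12:26 PM − 3:00 = 9:26 AM on Jun 6.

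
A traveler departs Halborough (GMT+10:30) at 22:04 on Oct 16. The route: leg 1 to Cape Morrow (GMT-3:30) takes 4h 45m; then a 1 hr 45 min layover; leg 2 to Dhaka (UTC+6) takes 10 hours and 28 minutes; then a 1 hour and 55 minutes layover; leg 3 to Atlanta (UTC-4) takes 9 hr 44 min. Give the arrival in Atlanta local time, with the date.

Convert departure to UTC: 22:04 − 10:30 = 11:34 UTC on Oct 16.
Add 4 hours 45 minutes leg 1 → 16:19 UTC.
Add 1 hour and 45 minutes layover in Cape Morrow → 18:04 UTC.
Add 10 hours 28 minutes leg 2 → 04:32 UTC (Oct 17).
Add 1 hour and 55 minutes layover in Dhaka → 06:27 UTC.
Add 9 hours 44 minutes leg 3 → 16:11 UTC.
Atlanta is UTC−4:00, so local arrival = 16:11 − 4:00 = 12:11 on Oct 17.

12:11 on October 17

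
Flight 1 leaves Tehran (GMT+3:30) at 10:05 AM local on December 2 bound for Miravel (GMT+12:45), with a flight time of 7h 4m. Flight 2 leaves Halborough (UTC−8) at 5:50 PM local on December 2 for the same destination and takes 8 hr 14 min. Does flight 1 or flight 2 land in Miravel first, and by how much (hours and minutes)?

the first, by 20 hours 25 minutes

Flight 1 in UTC: 10:05 AM − 3:30 = 6:35 AM on Dec 2.
+7 hours and 4 minutes → arrive 1:39 PM UTC on Dec 2.
Flight 2 in UTC: 5:50 PM + 8:00 = 1:50 AM on Dec 3.
+8 hours and 14 minutes → arrive 10:04 AM UTC on Dec 3.
Flight 1 lands earlier by 20 hours 25 minutes.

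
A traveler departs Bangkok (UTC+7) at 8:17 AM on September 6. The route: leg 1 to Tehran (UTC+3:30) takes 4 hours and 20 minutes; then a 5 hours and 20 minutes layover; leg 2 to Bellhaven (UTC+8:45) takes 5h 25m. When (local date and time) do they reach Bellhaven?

Convert departure to UTC: 8:17 AM − 7:00 = 1:17 AM UTC on Sep 6.
Add 4 hours and 20 minutes leg 1 → 5:37 AM UTC.
Add 5 hours 20 minutes layover in Tehran → 10:57 AM UTC.
Add 5 hours and 25 minutes leg 2 → 4:22 PM UTC.
Bellhaven is UTC+8:45, so local arrival = 4:22 PM + 8:45 = 1:07 AM on Sep 7.

1:07 AM on Sep 7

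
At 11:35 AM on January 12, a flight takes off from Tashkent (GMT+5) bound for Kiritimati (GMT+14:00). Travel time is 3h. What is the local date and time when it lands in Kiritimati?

Convert departure to UTC: 11:35 AM − 5:00 = 6:35 AM UTC on Jan 12.
Add 3 hours travel time → 9:35 AM UTC.
Kiritimati is UTC+14:00, so local arrival = 9:35 AM + 14:00 = 11:35 PM on Jan 12.

11:35 PM on January 12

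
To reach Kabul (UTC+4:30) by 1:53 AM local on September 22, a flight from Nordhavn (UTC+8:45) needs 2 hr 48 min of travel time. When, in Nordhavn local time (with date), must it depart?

3:20 AM on Sep 22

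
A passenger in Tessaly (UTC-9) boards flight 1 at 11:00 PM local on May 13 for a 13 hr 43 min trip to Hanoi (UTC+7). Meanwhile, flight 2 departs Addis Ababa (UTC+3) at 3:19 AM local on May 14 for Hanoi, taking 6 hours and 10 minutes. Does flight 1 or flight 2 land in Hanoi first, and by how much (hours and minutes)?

Flight 1 in UTC: 11:00 PM + 9:00 = 8:00 AM on May 14.
+13 hours and 43 minutes → arrive 9:43 PM UTC on May 14.
Flight 2 in UTC: 3:19 AM − 3:00 = 12:19 AM on May 14.
+6 hours 10 minutes → arrive 6:29 AM UTC on May 14.
Flight 2 lands earlier by 15 hours 14 minutes.

the second, by 15 hours 14 minutes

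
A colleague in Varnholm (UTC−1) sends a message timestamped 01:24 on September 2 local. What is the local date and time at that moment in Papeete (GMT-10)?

In UTC: 01:24 + 1:00 = 02:24 on Sep 2.
Papeete is UTC−10:00: 02:24 − 10:00 = 16:24 on Sep 1.

16:24 on September 1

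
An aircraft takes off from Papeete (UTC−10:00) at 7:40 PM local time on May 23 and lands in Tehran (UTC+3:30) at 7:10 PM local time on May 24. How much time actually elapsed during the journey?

10 hours

Tehran is 13:30 ahead of Papeete.
Clock-face elapsed time (ignoring zones) is 23 hours 30 minutes.
Actual elapsed = 23 hours 30 minutes − 13:30 = 10 hours.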